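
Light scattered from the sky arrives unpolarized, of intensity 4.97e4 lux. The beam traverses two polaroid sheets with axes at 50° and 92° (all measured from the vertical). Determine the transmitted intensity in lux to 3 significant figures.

Unpolarized light through the first polarizer → I₁ = 4.97e4 lux/2 = 2.485e+04 lux, polarized at 50°.
I₂ = I₁ · cos²(42°) = 2.485e+04 · 0.5523 = 1.372e+04 lux.

I ≈ 1.37e4 lux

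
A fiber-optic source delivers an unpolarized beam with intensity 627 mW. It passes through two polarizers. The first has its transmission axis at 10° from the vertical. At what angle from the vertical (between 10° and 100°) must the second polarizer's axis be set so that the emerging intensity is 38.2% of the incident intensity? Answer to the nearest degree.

Unpolarized light through the first polarizer → I₁ = ½ I₀, now polarized at 10°.
Need I₂/I₀ = 0.382, so cos²(θ − 10°) = 0.382 / 0.5 = 0.764.
θ − 10° = arccos(√0.764) = 29.1°, giving θ ≈ 10 + 29.1 = 39.1°.

θ ≈ 39°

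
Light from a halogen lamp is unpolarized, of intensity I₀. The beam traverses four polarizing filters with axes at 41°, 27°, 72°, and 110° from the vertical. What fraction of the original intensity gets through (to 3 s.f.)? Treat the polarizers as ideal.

≈ 0.146 I₀

Unpolarized light through the first polarizer → I₁ = ½ I₀, now polarized at 41°.
I₂ = I₁ cos²(27° − 41°) = 0.5 I₀ · cos²(14°) = 0.4707 I₀.
I₃ = I₂ cos²(72° − 27°) = 0.4707 I₀ · cos²(45°) = 0.2354 I₀.
I₄ = I₃ cos²(110° − 72°) = 0.2354 I₀ · cos²(38°) = 0.1462 I₀.
Transmitted fraction = 0.1462.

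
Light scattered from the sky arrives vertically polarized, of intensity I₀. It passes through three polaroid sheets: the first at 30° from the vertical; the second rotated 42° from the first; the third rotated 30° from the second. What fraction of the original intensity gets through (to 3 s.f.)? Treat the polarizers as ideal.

I₁ = I₀ cos²(30° − 0°) = I₀ cos²(30°) = 0.75 I₀.
I₂ = I₁ cos²(42°) = 0.75 · 0.5523 I₀ = 0.4142 I₀.
I₃ = I₂ cos²(30°) = 0.4142 · 0.75 I₀ = 0.3106 I₀.
Transmitted fraction = 0.3106.

≈ 0.311 I₀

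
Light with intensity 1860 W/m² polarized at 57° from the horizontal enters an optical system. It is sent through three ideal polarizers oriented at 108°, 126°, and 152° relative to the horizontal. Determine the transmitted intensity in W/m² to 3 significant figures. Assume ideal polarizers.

I ≈ 538 W/m²

I₁ = 1860 W/m² · cos²(51°) = 736.6 W/m².
I₂ = I₁ · cos²(18°) = 736.6 · 0.9045 = 666.3 W/m².
I₃ = I₂ · cos²(26°) = 666.3 · 0.8078 = 538.3 W/m².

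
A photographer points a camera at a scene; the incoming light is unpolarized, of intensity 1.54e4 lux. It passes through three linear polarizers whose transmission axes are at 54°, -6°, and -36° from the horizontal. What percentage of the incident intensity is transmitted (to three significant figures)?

≈ 9.38%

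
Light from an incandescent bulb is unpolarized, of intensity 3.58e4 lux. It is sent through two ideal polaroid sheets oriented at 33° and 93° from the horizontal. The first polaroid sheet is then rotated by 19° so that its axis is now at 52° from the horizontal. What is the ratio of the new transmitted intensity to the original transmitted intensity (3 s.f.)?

I_new/I_old ≈ 2.28

Before rotation:
Unpolarized light through the first polarizer → I₁ = ½ I₀, now polarized at 33°.
I₂ = I₁ cos²(93° − 33°) = 0.5 I₀ · cos²(60°) = 0.125 I₀.
After rotation:
Unpolarized light through the first polarizer → I₁ = ½ I₀, now polarized at 52°.
I₂ = I₁ cos²(93° − 52°) = 0.5 I₀ · cos²(41°) = 0.2848 I₀.
Ratio = 0.2848 / 0.125 = 2.278.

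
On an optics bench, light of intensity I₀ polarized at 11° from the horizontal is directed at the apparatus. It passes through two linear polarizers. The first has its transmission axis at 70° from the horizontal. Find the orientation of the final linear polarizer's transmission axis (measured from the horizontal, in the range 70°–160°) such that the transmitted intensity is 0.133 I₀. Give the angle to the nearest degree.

θ ≈ 115°

By Malus's law, I₁ = I₀ cos²(70° − 11°) = I₀ cos²(59°) = 0.2653 I₀.
Need I₂/I₀ = 0.133, so cos²(θ − 70°) = 0.133 / 0.2653 = 0.5014.
θ − 70° = arccos(√0.5014) = 44.9°, giving θ ≈ 70 + 44.9 = 114.9°.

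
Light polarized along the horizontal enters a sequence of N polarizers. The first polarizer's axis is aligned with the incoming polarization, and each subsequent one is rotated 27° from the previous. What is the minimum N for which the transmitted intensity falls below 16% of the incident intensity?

First polarizer is aligned with the polarization: full transmission.
Each further stage multiplies by cos²(27°) = 0.7939.
After N polarizers: T = 0.7939^(N−1). Require T < 0.16 ⇒ N−1 > ln(0.16)/ln(0.7939) = 7.94, so N−1 ≥ 8 and N = 9.
Check: N=9 gives T = 0.1578 < 0.16; N=8 gives T = 0.1988.

N = 9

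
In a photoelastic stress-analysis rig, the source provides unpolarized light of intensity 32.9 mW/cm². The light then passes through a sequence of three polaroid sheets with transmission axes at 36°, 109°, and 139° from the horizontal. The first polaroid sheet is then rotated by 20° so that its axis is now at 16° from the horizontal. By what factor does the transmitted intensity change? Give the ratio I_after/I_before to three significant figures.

I_new/I_old ≈ 0.0320

Before rotation:
Unpolarized light through the first polarizer → I₁ = ½ I₀, now polarized at 36°.
I₂ = I₁ cos²(109° − 36°) = 0.5 I₀ · cos²(73°) = 0.04274 I₀.
I₃ = I₂ cos²(139° − 109°) = 0.04274 I₀ · cos²(30°) = 0.03206 I₀.
After rotation:
Unpolarized light through the first polarizer → I₁ = ½ I₀, now polarized at 16°.
Angle between axes 1 and 2: 87°. I₂ = 0.5 I₀ · cos²(87°) = 0.00137 I₀.
I₃ = I₂ cos²(139° − 109°) = 0.00137 I₀ · cos²(30°) = 0.001027 I₀.
Ratio = 0.001027 / 0.03206 = 0.03204.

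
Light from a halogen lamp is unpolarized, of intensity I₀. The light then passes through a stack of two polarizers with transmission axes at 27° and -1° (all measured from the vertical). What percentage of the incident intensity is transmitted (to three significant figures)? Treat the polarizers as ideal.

Unpolarized light through the first polarizer → I₁ = ½ I₀, now polarized at 27°.
I₂ = I₁ cos²(-1° − 27°) = 0.5 I₀ · cos²(28°) = 0.3898 I₀.
That is 38.98% of the incident intensity.

≈ 39.0%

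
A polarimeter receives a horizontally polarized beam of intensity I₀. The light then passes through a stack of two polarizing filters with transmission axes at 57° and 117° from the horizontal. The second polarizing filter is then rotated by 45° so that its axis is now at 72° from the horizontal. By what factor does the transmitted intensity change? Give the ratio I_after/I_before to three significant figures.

Before rotation:
By Malus's law, I₁ = I₀ cos²(57° − 0°) = I₀ cos²(57°) = 0.2966 I₀.
I₂ = I₁ cos²(117° − 57°) = 0.2966 I₀ · cos²(60°) = 0.07416 I₀.
After rotation:
I₁ = I₀ cos²(57° − 0°) = I₀ cos²(57°) = 0.2966 I₀.
I₂ = I₁ cos²(72° − 57°) = 0.2966 I₀ · cos²(15°) = 0.2768 I₀.
Ratio = 0.2768 / 0.07416 = 3.732.

I_new/I_old ≈ 3.73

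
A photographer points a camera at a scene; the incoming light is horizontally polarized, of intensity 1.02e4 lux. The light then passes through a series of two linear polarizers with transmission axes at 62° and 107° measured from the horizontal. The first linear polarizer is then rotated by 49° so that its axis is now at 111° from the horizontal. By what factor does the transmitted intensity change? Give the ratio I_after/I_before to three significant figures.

I_new/I_old ≈ 1.16

Before rotation:
I₁ = I₀ cos²(62° − 0°) = I₀ cos²(62°) = 0.2204 I₀.
I₂ = I₁ cos²(107° − 62°) = 0.2204 I₀ · cos²(45°) = 0.1102 I₀.
After rotation:
I₁ = I₀ cos²(111° − 0°) = I₀ cos²(69°) = 0.1284 I₀.
I₂ = I₁ cos²(107° − 111°) = 0.1284 I₀ · cos²(4°) = 0.1278 I₀.
Ratio = 0.1278 / 0.1102 = 1.16.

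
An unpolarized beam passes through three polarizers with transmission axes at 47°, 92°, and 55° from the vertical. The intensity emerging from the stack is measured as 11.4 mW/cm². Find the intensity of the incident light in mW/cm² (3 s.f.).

I₀ ≈ 71.5 mW/cm²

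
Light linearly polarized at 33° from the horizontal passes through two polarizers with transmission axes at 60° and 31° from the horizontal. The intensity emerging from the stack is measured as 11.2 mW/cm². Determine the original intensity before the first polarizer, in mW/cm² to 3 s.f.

By Malus's law, I₁ = I₀ cos²(60° − 33°) = I₀ cos²(27°) = 0.7939 I₀.
I₂ = I₁ cos²(31° − 60°) = 0.7939 I₀ · cos²(29°) = 0.6073 I₀.
So 11.2 mW/cm² = 0.6073 I₀, giving I₀ = 11.2/0.6073 = 18.44 mW/cm².

I₀ ≈ 18.4 mW/cm²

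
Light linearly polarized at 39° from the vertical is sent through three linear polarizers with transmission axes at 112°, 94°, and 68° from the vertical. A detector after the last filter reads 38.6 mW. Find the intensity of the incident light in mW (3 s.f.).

I₀ ≈ 618 mW

I₁ = I₀ cos²(112° − 39°) = I₀ cos²(73°) = 0.08548 I₀.
I₂ = I₁ cos²(94° − 112°) = 0.08548 I₀ · cos²(18°) = 0.07732 I₀.
I₃ = I₂ cos²(68° − 94°) = 0.07732 I₀ · cos²(26°) = 0.06246 I₀.
So 38.6 mW = 0.06246 I₀, giving I₀ = 38.6/0.06246 = 618 mW.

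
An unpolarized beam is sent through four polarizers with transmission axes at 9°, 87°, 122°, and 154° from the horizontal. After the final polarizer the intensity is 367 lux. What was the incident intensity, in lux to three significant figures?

I₀ ≈ 3.52e4 lux

Unpolarized light through the first polarizer → I₁ = ½ I₀, now polarized at 9°.
I₂ = I₁ cos²(87° − 9°) = 0.5 I₀ · cos²(78°) = 0.02161 I₀.
I₃ = I₂ cos²(122° − 87°) = 0.02161 I₀ · cos²(35°) = 0.0145 I₀.
I₄ = I₃ cos²(154° − 122°) = 0.0145 I₀ · cos²(32°) = 0.01043 I₀.
So 367 lux = 0.01043 I₀, giving I₀ = 367/0.01043 = 3.519e+04 lux.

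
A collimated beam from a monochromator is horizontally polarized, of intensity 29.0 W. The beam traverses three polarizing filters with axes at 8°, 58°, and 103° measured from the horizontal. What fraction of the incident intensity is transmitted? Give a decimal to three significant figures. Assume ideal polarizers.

I/I₀ ≈ 0.203

I₁ = 29.0 W · cos²(8°) = 28.44 W.
I₂ = I₁ · cos²(50°) = 28.44 · 0.4132 = 11.75 W.
I₃ = I₂ · cos²(45°) = 11.75 · 0.5 = 5.875 W.
Transmitted fraction = 0.2026.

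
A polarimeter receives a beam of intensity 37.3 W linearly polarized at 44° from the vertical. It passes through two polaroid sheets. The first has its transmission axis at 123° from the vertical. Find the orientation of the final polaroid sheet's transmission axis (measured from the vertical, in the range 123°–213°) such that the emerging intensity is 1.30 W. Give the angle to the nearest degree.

θ ≈ 135°

By Malus's law, I₁ = I₀ cos²(123° − 44°) = I₀ cos²(79°) = 0.03641 I₀.
Target fraction: 1.30 / 37.3 W = 0.03485 of I₀.
Need I₂/I₀ = 0.03485, so cos²(θ − 123°) = 0.03485 / 0.03641 = 0.9573.
θ − 123° = arccos(√0.9573) = 11.9°, giving θ ≈ 123 + 11.9 = 134.9°.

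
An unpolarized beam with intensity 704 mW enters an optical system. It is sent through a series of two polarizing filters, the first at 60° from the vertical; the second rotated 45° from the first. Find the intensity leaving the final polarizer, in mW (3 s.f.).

Unpolarized light through the first polarizer → I₁ = 704 mW/2 = 352 mW, polarized at 60°.
I₂ = I₁ · cos²(45°) = 352 · 0.5 = 176 mW.

I ≈ 176 mW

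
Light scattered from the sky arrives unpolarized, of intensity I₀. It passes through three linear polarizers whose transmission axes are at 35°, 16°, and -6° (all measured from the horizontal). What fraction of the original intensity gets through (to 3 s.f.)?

≈ 0.384 I₀

Unpolarized light through the first polarizer → I₁ = ½ I₀, now polarized at 35°.
I₂ = I₁ cos²(16° − 35°) = 0.5 I₀ · cos²(19°) = 0.447 I₀.
I₃ = I₂ cos²(-6° − 16°) = 0.447 I₀ · cos²(22°) = 0.3843 I₀.
Transmitted fraction = 0.3843.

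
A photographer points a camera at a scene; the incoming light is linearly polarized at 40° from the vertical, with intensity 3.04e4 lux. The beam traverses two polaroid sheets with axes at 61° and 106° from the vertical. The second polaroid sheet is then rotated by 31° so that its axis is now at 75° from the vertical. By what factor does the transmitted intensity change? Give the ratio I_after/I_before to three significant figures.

Before rotation:
By Malus's law, I₁ = I₀ cos²(61° − 40°) = I₀ cos²(21°) = 0.8716 I₀.
I₂ = I₁ cos²(106° − 61°) = 0.8716 I₀ · cos²(45°) = 0.4358 I₀.
After rotation:
I₁ = I₀ cos²(61° − 40°) = I₀ cos²(21°) = 0.8716 I₀.
I₂ = I₁ cos²(75° − 61°) = 0.8716 I₀ · cos²(14°) = 0.8206 I₀.
Ratio = 0.8206 / 0.4358 = 1.883.

I_new/I_old ≈ 1.88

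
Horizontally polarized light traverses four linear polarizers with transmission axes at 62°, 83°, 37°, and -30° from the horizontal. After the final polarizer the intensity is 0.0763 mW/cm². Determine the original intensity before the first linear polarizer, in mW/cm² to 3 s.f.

By Malus's law, I₁ = I₀ cos²(62° − 0°) = I₀ cos²(62°) = 0.2204 I₀.
I₂ = I₁ cos²(83° − 62°) = 0.2204 I₀ · cos²(21°) = 0.1921 I₀.
I₃ = I₂ cos²(37° − 83°) = 0.1921 I₀ · cos²(46°) = 0.0927 I₀.
I₄ = I₃ cos²(-30° − 37°) = 0.0927 I₀ · cos²(67°) = 0.01415 I₀.
So 0.0763 mW/cm² = 0.01415 I₀, giving I₀ = 0.0763/0.01415 = 5.391 mW/cm².

I₀ ≈ 5.39 mW/cm²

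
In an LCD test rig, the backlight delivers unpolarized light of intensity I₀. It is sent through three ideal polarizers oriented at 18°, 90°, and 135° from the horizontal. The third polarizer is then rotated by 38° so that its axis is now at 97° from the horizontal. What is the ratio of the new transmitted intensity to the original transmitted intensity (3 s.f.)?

Before rotation:
Unpolarized light through the first polarizer → I₁ = ½ I₀, now polarized at 18°.
I₂ = I₁ cos²(90° − 18°) = 0.5 I₀ · cos²(72°) = 0.04775 I₀.
I₃ = I₂ cos²(135° − 90°) = 0.04775 I₀ · cos²(45°) = 0.02387 I₀.
After rotation:
Unpolarized light through the first polarizer → I₁ = ½ I₀, now polarized at 18°.
I₂ = I₁ cos²(90° − 18°) = 0.5 I₀ · cos²(72°) = 0.04775 I₀.
I₃ = I₂ cos²(97° − 90°) = 0.04775 I₀ · cos²(7°) = 0.04704 I₀.
Ratio = 0.04704 / 0.02387 = 1.97.

I_new/I_old ≈ 1.97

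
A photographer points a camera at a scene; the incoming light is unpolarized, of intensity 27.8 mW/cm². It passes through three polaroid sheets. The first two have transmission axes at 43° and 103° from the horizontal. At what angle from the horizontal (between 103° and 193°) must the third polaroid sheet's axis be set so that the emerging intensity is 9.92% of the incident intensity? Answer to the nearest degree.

θ ≈ 130°

Unpolarized light through the first polarizer → I₁ = ½ I₀, now polarized at 43°.
I₂ = I₁ cos²(103° − 43°) = 0.5 I₀ · cos²(60°) = 0.125 I₀.
Need I₃/I₀ = 0.0992, so cos²(θ − 103°) = 0.0992 / 0.125 = 0.7936.
θ − 103° = arccos(√0.7936) = 27.0°, giving θ ≈ 103 + 27.0 = 130.0°.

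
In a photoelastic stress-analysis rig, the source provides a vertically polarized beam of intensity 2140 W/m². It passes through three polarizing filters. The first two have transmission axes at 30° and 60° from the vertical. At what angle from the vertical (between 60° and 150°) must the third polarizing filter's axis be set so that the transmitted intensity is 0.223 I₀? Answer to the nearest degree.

I₁ = I₀ cos²(30° − 0°) = I₀ cos²(30°) = 0.75 I₀.
I₂ = I₁ cos²(60° − 30°) = 0.75 I₀ · cos²(30°) = 0.5625 I₀.
Need I₃/I₀ = 0.223, so cos²(θ − 60°) = 0.223 / 0.5625 = 0.3964.
θ − 60° = arccos(√0.3964) = 51.0°, giving θ ≈ 60 + 51.0 = 111.0°.

θ ≈ 111°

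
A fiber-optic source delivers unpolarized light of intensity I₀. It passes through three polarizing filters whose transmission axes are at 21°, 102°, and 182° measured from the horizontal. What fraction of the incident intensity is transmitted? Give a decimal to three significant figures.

≈ 0.000369 I₀

Unpolarized light through the first polarizer → I₁ = ½ I₀, now polarized at 21°.
I₂ = I₁ cos²(102° − 21°) = 0.5 I₀ · cos²(81°) = 0.01224 I₀.
I₃ = I₂ cos²(182° − 102°) = 0.01224 I₀ · cos²(80°) = 0.000369 I₀.
Transmitted fraction = 0.000369.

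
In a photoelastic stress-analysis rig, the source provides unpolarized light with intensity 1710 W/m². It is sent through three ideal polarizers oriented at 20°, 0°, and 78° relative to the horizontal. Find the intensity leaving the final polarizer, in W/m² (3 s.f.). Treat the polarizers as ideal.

Unpolarized light through the first polarizer → I₁ = 1710 W/m²/2 = 855 W/m², polarized at 20°.
I₂ = I₁ · cos²(20°) = 855 · 0.883 = 755 W/m².
I₃ = I₂ · cos²(78°) = 755 · 0.04323 = 32.64 W/m².

I ≈ 32.6 W/m²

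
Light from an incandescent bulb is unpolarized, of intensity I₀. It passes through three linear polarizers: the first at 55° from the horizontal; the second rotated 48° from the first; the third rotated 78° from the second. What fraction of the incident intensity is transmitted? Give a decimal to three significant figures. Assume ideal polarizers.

Unpolarized light through the first polarizer → I₁ = ½ I₀, now polarized at 55°.
I₂ = I₁ cos²(48°) = 0.5 · 0.4477 I₀ = 0.2239 I₀.
I₃ = I₂ cos²(78°) = 0.2239 · 0.04323 I₀ = 0.009677 I₀.
Transmitted fraction = 0.009677.

≈ 0.00968 I₀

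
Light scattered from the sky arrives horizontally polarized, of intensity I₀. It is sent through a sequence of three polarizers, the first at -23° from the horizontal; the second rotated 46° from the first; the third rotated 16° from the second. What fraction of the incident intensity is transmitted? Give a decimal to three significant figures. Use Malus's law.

≈ 0.378 I₀

By Malus's law, I₁ = I₀ cos²(-23° − 0°) = I₀ cos²(23°) = 0.8473 I₀.
I₂ = I₁ cos²(46°) = 0.8473 · 0.4826 I₀ = 0.4089 I₀.
I₃ = I₂ cos²(16°) = 0.4089 · 0.924 I₀ = 0.3778 I₀.
Transmitted fraction = 0.3778.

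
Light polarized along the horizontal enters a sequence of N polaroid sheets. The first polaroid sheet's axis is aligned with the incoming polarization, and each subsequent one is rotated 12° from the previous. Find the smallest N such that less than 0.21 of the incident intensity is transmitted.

First polarizer is aligned with the polarization: full transmission.
Each further stage multiplies by cos²(12°) = 0.9568.
After N polarizers: T = 0.9568^(N−1). Require T < 0.21 ⇒ N−1 > ln(0.21)/ln(0.9568) = 35.32, so N−1 ≥ 36 and N = 37.
Check: N=37 gives T = 0.2038 < 0.21; N=36 gives T = 0.213.

N = 37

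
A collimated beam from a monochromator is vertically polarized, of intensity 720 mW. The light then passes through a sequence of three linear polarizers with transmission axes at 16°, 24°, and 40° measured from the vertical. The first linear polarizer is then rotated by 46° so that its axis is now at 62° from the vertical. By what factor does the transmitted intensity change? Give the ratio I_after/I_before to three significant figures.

I_new/I_old ≈ 0.151

Before rotation:
By Malus's law, I₁ = I₀ cos²(16° − 0°) = I₀ cos²(16°) = 0.924 I₀.
I₂ = I₁ cos²(24° − 16°) = 0.924 I₀ · cos²(8°) = 0.9061 I₀.
I₃ = I₂ cos²(40° − 24°) = 0.9061 I₀ · cos²(16°) = 0.8373 I₀.
After rotation:
I₁ = I₀ cos²(62° − 0°) = I₀ cos²(62°) = 0.2204 I₀.
I₂ = I₁ cos²(24° − 62°) = 0.2204 I₀ · cos²(38°) = 0.1369 I₀.
I₃ = I₂ cos²(40° − 24°) = 0.1369 I₀ · cos²(16°) = 0.1265 I₀.
Ratio = 0.1265 / 0.8373 = 0.151.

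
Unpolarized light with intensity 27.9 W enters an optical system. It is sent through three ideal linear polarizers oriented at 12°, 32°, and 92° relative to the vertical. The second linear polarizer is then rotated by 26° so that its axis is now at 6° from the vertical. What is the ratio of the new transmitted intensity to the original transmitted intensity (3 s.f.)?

I_new/I_old ≈ 0.0218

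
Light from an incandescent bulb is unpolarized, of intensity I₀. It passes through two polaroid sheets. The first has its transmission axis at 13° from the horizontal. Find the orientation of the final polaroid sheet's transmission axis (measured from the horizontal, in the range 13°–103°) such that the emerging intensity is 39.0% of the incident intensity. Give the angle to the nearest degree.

θ ≈ 41°

Unpolarized light through the first polarizer → I₁ = ½ I₀, now polarized at 13°.
Need I₂/I₀ = 0.39, so cos²(θ − 13°) = 0.39 / 0.5 = 0.78.
θ − 13° = arccos(√0.78) = 28.0°, giving θ ≈ 13 + 28.0 = 41.0°.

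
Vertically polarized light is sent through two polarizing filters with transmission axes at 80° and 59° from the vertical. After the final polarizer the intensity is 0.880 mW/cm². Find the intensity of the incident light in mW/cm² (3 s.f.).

I₀ ≈ 33.5 mW/cm²

By Malus's law, I₁ = I₀ cos²(80° − 0°) = I₀ cos²(80°) = 0.03015 I₀.
I₂ = I₁ cos²(59° − 80°) = 0.03015 I₀ · cos²(21°) = 0.02628 I₀.
So 0.880 mW/cm² = 0.02628 I₀, giving I₀ = 0.880/0.02628 = 33.48 mW/cm².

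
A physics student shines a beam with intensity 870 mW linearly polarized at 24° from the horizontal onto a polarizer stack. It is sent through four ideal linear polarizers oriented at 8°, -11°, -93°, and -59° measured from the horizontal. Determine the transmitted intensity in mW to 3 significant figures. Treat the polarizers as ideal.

I₁ = 870 mW · cos²(16°) = 803.9 mW.
I₂ = I₁ · cos²(19°) = 803.9 · 0.894 = 718.7 mW.
I₃ = I₂ · cos²(82°) = 718.7 · 0.01937 = 13.92 mW.
I₄ = I₃ · cos²(34°) = 13.92 · 0.6873 = 9.568 mW.

I ≈ 9.57 mW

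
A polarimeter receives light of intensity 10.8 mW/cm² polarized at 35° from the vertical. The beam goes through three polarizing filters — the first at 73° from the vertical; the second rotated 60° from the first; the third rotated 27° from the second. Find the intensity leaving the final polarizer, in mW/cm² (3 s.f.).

I ≈ 1.33 mW/cm²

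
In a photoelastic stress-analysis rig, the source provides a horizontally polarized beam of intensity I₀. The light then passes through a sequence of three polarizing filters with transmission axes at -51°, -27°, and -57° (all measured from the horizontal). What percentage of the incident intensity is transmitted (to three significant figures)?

≈ 24.8%

I₁ = I₀ cos²(-51° − 0°) = I₀ cos²(51°) = 0.396 I₀.
I₂ = I₁ cos²(-27° + 51°) = 0.396 I₀ · cos²(24°) = 0.3305 I₀.
I₃ = I₂ cos²(-57° + 27°) = 0.3305 I₀ · cos²(30°) = 0.2479 I₀.
That is 24.79% of the incident intensity.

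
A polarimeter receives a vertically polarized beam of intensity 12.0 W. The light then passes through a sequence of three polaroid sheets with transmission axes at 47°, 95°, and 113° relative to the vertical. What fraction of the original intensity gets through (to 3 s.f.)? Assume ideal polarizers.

I₁ = 12.0 W · cos²(47°) = 5.581 W.
I₂ = I₁ · cos²(48°) = 5.581 · 0.4477 = 2.499 W.
I₃ = I₂ · cos²(18°) = 2.499 · 0.9045 = 2.26 W.
Transmitted fraction = 0.1884.

I/I₀ ≈ 0.188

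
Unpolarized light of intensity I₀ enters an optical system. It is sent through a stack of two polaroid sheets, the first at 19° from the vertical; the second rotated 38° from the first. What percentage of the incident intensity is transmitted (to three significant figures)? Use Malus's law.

Unpolarized light through the first polarizer → I₁ = ½ I₀, now polarized at 19°.
I₂ = I₁ cos²(38°) = 0.5 · 0.621 I₀ = 0.3105 I₀.
That is 31.05% of the incident intensity.

≈ 31.0%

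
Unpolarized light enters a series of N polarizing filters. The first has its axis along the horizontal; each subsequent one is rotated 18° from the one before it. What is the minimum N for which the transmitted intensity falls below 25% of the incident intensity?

N = 8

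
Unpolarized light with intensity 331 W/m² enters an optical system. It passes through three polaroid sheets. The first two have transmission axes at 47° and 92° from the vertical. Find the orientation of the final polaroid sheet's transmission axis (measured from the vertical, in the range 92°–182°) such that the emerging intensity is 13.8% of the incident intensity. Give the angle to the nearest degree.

Unpolarized light through the first polarizer → I₁ = ½ I₀, now polarized at 47°.
I₂ = I₁ cos²(92° − 47°) = 0.5 I₀ · cos²(45°) = 0.25 I₀.
Need I₃/I₀ = 0.138, so cos²(θ − 92°) = 0.138 / 0.25 = 0.552.
θ − 92° = arccos(√0.552) = 42.0°, giving θ ≈ 92 + 42.0 = 134.0°.

θ ≈ 134°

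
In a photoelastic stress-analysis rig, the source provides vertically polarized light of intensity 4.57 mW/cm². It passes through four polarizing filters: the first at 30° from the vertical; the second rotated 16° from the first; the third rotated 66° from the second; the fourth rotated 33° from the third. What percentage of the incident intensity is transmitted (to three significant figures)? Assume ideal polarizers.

≈ 8.06%

By Malus's law, I₁ = 4.57 mW/cm² · cos²(30°) = 3.428 mW/cm².
I₂ = I₁ · cos²(16°) = 3.428 · 0.924 = 3.167 mW/cm².
I₃ = I₂ · cos²(66°) = 3.167 · 0.1654 = 0.5239 mW/cm².
I₄ = I₃ · cos²(33°) = 0.5239 · 0.7034 = 0.3685 mW/cm².
That is 8.064% of the incident intensity.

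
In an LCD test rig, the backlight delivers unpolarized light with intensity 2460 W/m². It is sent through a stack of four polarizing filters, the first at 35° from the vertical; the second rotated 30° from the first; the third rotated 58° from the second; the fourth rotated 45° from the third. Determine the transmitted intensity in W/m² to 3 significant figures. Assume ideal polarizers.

Unpolarized light through the first polarizer → I₁ = 2460 W/m²/2 = 1230 W/m², polarized at 35°.
I₂ = I₁ · cos²(30°) = 1230 · 0.75 = 922.5 W/m².
I₃ = I₂ · cos²(58°) = 922.5 · 0.2808 = 259.1 W/m².
I₄ = I₃ · cos²(45°) = 259.1 · 0.5 = 129.5 W/m².

I ≈ 130 W/m²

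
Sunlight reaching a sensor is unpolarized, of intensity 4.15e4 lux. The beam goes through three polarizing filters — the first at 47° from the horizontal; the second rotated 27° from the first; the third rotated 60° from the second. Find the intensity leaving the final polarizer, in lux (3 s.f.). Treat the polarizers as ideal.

Unpolarized light through the first polarizer → I₁ = 4.15e4 lux/2 = 2.075e+04 lux, polarized at 47°.
I₂ = I₁ · cos²(27°) = 2.075e+04 · 0.7939 = 1.647e+04 lux.
I₃ = I₂ · cos²(60°) = 1.647e+04 · 0.25 = 4118 lux.

I ≈ 4120 lux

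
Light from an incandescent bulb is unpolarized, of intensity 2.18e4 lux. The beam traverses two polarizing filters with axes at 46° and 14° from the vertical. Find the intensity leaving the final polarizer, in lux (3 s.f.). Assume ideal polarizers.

I ≈ 7840 lux

Unpolarized light through the first polarizer → I₁ = 2.18e4 lux/2 = 1.09e+04 lux, polarized at 46°.
I₂ = I₁ · cos²(32°) = 1.09e+04 · 0.7192 = 7839 lux.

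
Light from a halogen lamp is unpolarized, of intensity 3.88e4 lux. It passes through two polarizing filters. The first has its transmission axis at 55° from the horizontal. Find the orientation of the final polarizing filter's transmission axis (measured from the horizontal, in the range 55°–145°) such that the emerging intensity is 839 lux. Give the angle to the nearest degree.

θ ≈ 133°

Unpolarized light through the first polarizer → I₁ = ½ I₀, now polarized at 55°.
Target fraction: 839 / 3.88e4 lux = 0.02162 of I₀.
Need I₂/I₀ = 0.02162, so cos²(θ − 55°) = 0.02162 / 0.5 = 0.04325.
θ − 55° = arccos(√0.04325) = 78.0°, giving θ ≈ 55 + 78.0 = 133.0°.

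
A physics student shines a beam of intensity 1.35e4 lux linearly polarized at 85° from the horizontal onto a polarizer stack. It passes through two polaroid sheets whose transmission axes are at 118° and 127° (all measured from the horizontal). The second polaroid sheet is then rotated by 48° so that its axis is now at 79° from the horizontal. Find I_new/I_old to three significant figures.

Before rotation:
By Malus's law, I₁ = I₀ cos²(118° − 85°) = I₀ cos²(33°) = 0.7034 I₀.
I₂ = I₁ cos²(127° − 118°) = 0.7034 I₀ · cos²(9°) = 0.6862 I₀.
After rotation:
I₁ = I₀ cos²(118° − 85°) = I₀ cos²(33°) = 0.7034 I₀.
I₂ = I₁ cos²(79° − 118°) = 0.7034 I₀ · cos²(39°) = 0.4248 I₀.
Ratio = 0.4248 / 0.6862 = 0.6191.

I_new/I_old ≈ 0.619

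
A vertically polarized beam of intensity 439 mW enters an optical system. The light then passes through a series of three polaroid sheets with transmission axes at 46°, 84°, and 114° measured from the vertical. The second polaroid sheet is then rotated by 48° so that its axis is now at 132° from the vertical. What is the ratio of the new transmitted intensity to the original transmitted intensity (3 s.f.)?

I_new/I_old ≈ 0.00945

Before rotation:
I₁ = I₀ cos²(46° − 0°) = I₀ cos²(46°) = 0.4826 I₀.
I₂ = I₁ cos²(84° − 46°) = 0.4826 I₀ · cos²(38°) = 0.2996 I₀.
I₃ = I₂ cos²(114° − 84°) = 0.2996 I₀ · cos²(30°) = 0.2247 I₀.
After rotation:
I₁ = I₀ cos²(46° − 0°) = I₀ cos²(46°) = 0.4826 I₀.
I₂ = I₁ cos²(132° − 46°) = 0.4826 I₀ · cos²(86°) = 0.002348 I₀.
I₃ = I₂ cos²(114° − 132°) = 0.002348 I₀ · cos²(18°) = 0.002124 I₀.
Ratio = 0.002124 / 0.2247 = 0.009451.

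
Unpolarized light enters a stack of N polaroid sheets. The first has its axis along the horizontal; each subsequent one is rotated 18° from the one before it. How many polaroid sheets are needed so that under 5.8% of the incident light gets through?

First polarizer halves the unpolarized light: factor 1/2.
Each further stage multiplies by cos²(18°) = 0.9045.
After N polarizers: T = 0.5·0.9045^(N−1). Require T < 0.058 ⇒ N−1 > ln(0.058/0.5)/ln(0.9045) = 21.46, so N−1 ≥ 22 and N = 23.
Check: N=23 gives T = 0.05496 < 0.058; N=22 gives T = 0.06076.

N = 23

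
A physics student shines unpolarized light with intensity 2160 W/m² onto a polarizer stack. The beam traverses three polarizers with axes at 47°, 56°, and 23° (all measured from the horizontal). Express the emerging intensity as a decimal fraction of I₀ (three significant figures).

Unpolarized light through the first polarizer → I₁ = 2160 W/m²/2 = 1080 W/m², polarized at 47°.
I₂ = I₁ · cos²(9°) = 1080 · 0.9755 = 1054 W/m².
I₃ = I₂ · cos²(33°) = 1054 · 0.7034 = 741 W/m².
Transmitted fraction = 0.3431.

I/I₀ ≈ 0.343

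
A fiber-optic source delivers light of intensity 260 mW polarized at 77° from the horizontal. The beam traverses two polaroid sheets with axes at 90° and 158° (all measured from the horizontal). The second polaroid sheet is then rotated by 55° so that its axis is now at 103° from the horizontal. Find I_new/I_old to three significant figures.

I_new/I_old ≈ 6.77

Before rotation:
I₁ = I₀ cos²(90° − 77°) = I₀ cos²(13°) = 0.9494 I₀.
I₂ = I₁ cos²(158° − 90°) = 0.9494 I₀ · cos²(68°) = 0.1332 I₀.
After rotation:
I₁ = I₀ cos²(90° − 77°) = I₀ cos²(13°) = 0.9494 I₀.
I₂ = I₁ cos²(103° − 90°) = 0.9494 I₀ · cos²(13°) = 0.9014 I₀.
Ratio = 0.9014 / 0.1332 = 6.765.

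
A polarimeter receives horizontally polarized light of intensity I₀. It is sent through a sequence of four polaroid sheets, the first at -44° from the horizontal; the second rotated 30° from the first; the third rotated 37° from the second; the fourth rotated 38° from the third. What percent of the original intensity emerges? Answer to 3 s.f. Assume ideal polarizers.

≈ 15.4%

I₁ = I₀ cos²(-44° − 0°) = I₀ cos²(44°) = 0.5174 I₀.
I₂ = I₁ cos²(30°) = 0.5174 · 0.75 I₀ = 0.3881 I₀.
I₃ = I₂ cos²(37°) = 0.3881 · 0.6378 I₀ = 0.2475 I₀.
I₄ = I₃ cos²(38°) = 0.2475 · 0.621 I₀ = 0.1537 I₀.
That is 15.37% of the incident intensity.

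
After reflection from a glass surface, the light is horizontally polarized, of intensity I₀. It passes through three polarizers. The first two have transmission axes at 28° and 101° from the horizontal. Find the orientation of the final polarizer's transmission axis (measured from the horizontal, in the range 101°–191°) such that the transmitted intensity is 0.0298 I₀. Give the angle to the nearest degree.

θ ≈ 149°

I₁ = I₀ cos²(28° − 0°) = I₀ cos²(28°) = 0.7796 I₀.
I₂ = I₁ cos²(101° − 28°) = 0.7796 I₀ · cos²(73°) = 0.06664 I₀.
Need I₃/I₀ = 0.0298, so cos²(θ − 101°) = 0.0298 / 0.06664 = 0.4472.
θ − 101° = arccos(√0.4472) = 48.0°, giving θ ≈ 101 + 48.0 = 149.0°.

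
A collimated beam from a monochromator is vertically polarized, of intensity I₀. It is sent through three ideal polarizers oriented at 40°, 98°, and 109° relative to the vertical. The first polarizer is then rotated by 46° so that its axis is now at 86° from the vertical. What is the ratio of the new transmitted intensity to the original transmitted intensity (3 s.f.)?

Before rotation:
By Malus's law, I₁ = I₀ cos²(40° − 0°) = I₀ cos²(40°) = 0.5868 I₀.
I₂ = I₁ cos²(98° − 40°) = 0.5868 I₀ · cos²(58°) = 0.1648 I₀.
I₃ = I₂ cos²(109° − 98°) = 0.1648 I₀ · cos²(11°) = 0.1588 I₀.
After rotation:
I₁ = I₀ cos²(86° − 0°) = I₀ cos²(86°) = 0.004866 I₀.
I₂ = I₁ cos²(98° − 86°) = 0.004866 I₀ · cos²(12°) = 0.004656 I₀.
I₃ = I₂ cos²(109° − 98°) = 0.004656 I₀ · cos²(11°) = 0.004486 I₀.
Ratio = 0.004486 / 0.1588 = 0.02825.

I_new/I_old ≈ 0.0283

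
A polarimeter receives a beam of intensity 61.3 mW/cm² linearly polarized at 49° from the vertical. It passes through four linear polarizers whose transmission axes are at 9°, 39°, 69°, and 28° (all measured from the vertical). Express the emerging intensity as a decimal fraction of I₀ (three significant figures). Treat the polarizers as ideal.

I/I₀ ≈ 0.188

By Malus's law, I₁ = 61.3 mW/cm² · cos²(40°) = 35.97 mW/cm².
I₂ = I₁ · cos²(30°) = 35.97 · 0.75 = 26.98 mW/cm².
I₃ = I₂ · cos²(30°) = 26.98 · 0.75 = 20.23 mW/cm².
I₄ = I₃ · cos²(41°) = 20.23 · 0.5696 = 11.53 mW/cm².
Transmitted fraction = 0.188.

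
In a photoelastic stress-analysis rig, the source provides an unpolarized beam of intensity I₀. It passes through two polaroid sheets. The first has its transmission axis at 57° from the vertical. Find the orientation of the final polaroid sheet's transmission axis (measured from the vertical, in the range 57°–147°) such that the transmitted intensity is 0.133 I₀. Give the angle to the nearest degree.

Unpolarized light through the first polarizer → I₁ = ½ I₀, now polarized at 57°.
Need I₂/I₀ = 0.133, so cos²(θ − 57°) = 0.133 / 0.5 = 0.266.
θ − 57° = arccos(√0.266) = 59.0°, giving θ ≈ 57 + 59.0 = 116.0°.

θ ≈ 116°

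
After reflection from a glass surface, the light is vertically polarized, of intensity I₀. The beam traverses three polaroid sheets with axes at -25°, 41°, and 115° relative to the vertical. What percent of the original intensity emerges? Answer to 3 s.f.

I₁ = I₀ cos²(-25° − 0°) = I₀ cos²(25°) = 0.8214 I₀.
I₂ = I₁ cos²(41° + 25°) = 0.8214 I₀ · cos²(66°) = 0.1359 I₀.
I₃ = I₂ cos²(115° − 41°) = 0.1359 I₀ · cos²(74°) = 0.01032 I₀.
That is 1.032% of the incident intensity.

≈ 1.03%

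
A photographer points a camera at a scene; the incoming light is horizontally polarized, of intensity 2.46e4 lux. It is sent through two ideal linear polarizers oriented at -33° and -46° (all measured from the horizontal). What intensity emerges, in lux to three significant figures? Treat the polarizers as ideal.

I ≈ 1.64e4 lux

I₁ = 2.46e4 lux · cos²(33°) = 1.73e+04 lux.
I₂ = I₁ · cos²(13°) = 1.73e+04 · 0.9494 = 1.643e+04 lux.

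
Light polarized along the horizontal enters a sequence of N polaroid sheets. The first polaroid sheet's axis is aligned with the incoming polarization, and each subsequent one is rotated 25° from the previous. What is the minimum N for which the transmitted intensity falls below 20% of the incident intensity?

First polarizer is aligned with the polarization: full transmission.
Each further stage multiplies by cos²(25°) = 0.8214.
After N polarizers: T = 0.8214^(N−1). Require T < 0.20 ⇒ N−1 > ln(0.20)/ln(0.8214) = 8.18, so N−1 ≥ 9 and N = 10.
Check: N=10 gives T = 0.1702 < 0.20; N=9 gives T = 0.2072.

N = 10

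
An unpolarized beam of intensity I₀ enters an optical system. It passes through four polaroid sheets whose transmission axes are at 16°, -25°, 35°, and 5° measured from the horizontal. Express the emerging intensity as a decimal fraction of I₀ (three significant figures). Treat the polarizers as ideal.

≈ 0.0534 I₀

Unpolarized light through the first polarizer → I₁ = ½ I₀, now polarized at 16°.
I₂ = I₁ cos²(-25° − 16°) = 0.5 I₀ · cos²(41°) = 0.2848 I₀.
I₃ = I₂ cos²(35° + 25°) = 0.2848 I₀ · cos²(60°) = 0.0712 I₀.
I₄ = I₃ cos²(5° − 35°) = 0.0712 I₀ · cos²(30°) = 0.0534 I₀.
Transmitted fraction = 0.0534.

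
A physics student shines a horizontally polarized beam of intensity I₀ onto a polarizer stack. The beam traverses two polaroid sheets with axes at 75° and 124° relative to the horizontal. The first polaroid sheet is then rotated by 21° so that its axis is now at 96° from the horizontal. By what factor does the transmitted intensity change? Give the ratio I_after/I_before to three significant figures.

I_new/I_old ≈ 0.295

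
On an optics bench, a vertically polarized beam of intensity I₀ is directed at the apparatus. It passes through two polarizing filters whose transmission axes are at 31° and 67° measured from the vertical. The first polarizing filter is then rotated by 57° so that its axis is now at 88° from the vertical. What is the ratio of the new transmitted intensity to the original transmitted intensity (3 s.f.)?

I_new/I_old ≈ 0.00221

Before rotation:
By Malus's law, I₁ = I₀ cos²(31° − 0°) = I₀ cos²(31°) = 0.7347 I₀.
I₂ = I₁ cos²(67° − 31°) = 0.7347 I₀ · cos²(36°) = 0.4809 I₀.
After rotation:
I₁ = I₀ cos²(88° − 0°) = I₀ cos²(88°) = 0.001218 I₀.
I₂ = I₁ cos²(67° − 88°) = 0.001218 I₀ · cos²(21°) = 0.001062 I₀.
Ratio = 0.001062 / 0.4809 = 0.002207.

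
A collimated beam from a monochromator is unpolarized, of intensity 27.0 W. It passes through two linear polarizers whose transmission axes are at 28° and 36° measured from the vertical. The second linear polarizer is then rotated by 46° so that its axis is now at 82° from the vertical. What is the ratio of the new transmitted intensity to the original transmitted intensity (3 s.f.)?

Before rotation:
Unpolarized light through the first polarizer → I₁ = ½ I₀, now polarized at 28°.
I₂ = I₁ cos²(36° − 28°) = 0.5 I₀ · cos²(8°) = 0.4903 I₀.
After rotation:
Unpolarized light through the first polarizer → I₁ = ½ I₀, now polarized at 28°.
I₂ = I₁ cos²(82° − 28°) = 0.5 I₀ · cos²(54°) = 0.1727 I₀.
Ratio = 0.1727 / 0.4903 = 0.3523.

I_new/I_old ≈ 0.352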